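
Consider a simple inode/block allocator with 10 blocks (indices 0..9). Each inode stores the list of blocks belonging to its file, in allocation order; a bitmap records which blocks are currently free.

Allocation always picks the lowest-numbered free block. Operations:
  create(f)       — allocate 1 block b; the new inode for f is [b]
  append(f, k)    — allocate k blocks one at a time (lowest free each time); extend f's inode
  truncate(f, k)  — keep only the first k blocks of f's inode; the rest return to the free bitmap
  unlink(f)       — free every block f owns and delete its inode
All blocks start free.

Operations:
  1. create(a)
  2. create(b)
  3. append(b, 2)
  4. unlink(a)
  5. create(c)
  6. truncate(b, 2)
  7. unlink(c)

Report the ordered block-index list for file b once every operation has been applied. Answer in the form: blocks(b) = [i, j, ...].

blocks(b) = [1, 2]

[1] create(a) — a=0 (map F.........)
[2] create(b) — a=0 b=1 (map FF........)
[3] append(b, 2) — a=0 b=1,2,3 (map FFFF......)
[4] unlink(a) — b=1,2,3 (map .FFF......)
[5] create(c) — b=1,2,3 c=0 (map FFFF......)
[6] truncate(b, 2) — b=1,2 c=0 (map FFF.......)
[7] unlink(c) — b=1,2 (map .FF.......)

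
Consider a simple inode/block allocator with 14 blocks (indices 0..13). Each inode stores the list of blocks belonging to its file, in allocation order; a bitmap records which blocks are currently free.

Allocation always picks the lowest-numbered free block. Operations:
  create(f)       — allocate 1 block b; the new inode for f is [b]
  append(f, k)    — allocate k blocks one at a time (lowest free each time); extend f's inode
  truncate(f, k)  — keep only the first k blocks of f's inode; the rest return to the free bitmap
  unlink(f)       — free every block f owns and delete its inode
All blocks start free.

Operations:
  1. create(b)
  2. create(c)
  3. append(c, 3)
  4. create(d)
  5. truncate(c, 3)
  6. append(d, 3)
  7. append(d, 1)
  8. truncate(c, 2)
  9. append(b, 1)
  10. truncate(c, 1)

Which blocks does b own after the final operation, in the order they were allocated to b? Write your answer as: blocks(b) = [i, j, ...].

  1. create(b)  ⇒  F.............  {b→[0]}
  2. create(c)  ⇒  FF............  {b→[0]; c→[1]}
  3. append(c, 3)  ⇒  FFFFF.........  {b→[0]; c→[1, 2, 3, 4]}
  4. create(d)  ⇒  FFFFFF........  {b→[0]; c→[1, 2, 3, 4]; d→[5]}
  5. truncate(c, 3)  ⇒  FFFF.F........  {b→[0]; c→[1, 2, 3]; d→[5]}
  6. append(d, 3)  ⇒  FFFFFFFF......  {b→[0]; c→[1, 2, 3]; d→[5, 4, 6, 7]}
  7. append(d, 1)  ⇒  FFFFFFFFF.....  {b→[0]; c→[1, 2, 3]; d→[5, 4, 6, 7, 8]}
  8. truncate(c, 2)  ⇒  FFF.FFFFF.....  {b→[0]; c→[1, 2]; d→[5, 4, 6, 7, 8]}
  9. append(b, 1)  ⇒  FFFFFFFFF.....  {b→[0, 3]; c→[1, 2]; d→[5, 4, 6, 7, 8]}
  10. truncate(c, 1)  ⇒  FF.FFFFFF.....  {b→[0, 3]; c→[1]; d→[5, 4, 6, 7, 8]}

blocks(b) = [0, 3]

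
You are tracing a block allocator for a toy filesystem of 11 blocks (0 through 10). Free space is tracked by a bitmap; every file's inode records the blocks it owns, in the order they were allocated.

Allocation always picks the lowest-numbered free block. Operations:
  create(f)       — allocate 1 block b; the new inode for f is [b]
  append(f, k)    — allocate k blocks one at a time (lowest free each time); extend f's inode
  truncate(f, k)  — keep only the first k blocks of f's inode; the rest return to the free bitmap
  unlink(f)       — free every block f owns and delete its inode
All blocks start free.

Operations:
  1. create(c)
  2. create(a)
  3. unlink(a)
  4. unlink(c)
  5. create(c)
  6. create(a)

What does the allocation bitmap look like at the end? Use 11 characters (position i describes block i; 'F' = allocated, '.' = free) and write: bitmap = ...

after create(c) → c:[0]  free=[F..........]
after create(a) → a:[1], c:[0]  free=[FF.........]
after unlink(a) → c:[0]  free=[F..........]
after unlink(c) →   free=[...........]
after create(c) → c:[0]  free=[F..........]
after create(a) → a:[1], c:[0]  free=[FF.........]

bitmap = FF.........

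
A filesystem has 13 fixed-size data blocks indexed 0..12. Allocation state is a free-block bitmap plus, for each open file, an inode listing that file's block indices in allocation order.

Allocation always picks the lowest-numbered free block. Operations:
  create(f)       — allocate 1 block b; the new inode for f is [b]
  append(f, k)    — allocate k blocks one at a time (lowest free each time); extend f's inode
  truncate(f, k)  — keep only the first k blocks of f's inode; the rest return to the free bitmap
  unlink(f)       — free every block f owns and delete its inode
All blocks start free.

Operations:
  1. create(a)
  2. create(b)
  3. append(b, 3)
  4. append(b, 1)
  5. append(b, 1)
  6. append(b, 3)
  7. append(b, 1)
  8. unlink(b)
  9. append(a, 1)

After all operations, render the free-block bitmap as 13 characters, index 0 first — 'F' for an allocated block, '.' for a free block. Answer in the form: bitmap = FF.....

bitmap = FF...........

[1] create(a) — a=0 (map F............)
[2] create(b) — a=0 b=1 (map FF...........)
[3] append(b, 3) — a=0 b=1,2,3,4 (map FFFFF........)
[4] append(b, 1) — a=0 b=1,2,3,4,5 (map FFFFFF.......)
[5] append(b, 1) — a=0 b=1,2,3,4,5,6 (map FFFFFFF......)
[6] append(b, 3) — a=0 b=1,2,3,4,5,6,7,8,9 (map FFFFFFFFFF...)
[7] append(b, 1) — a=0 b=1,2,3,4,5,6,7,8,9,10 (map FFFFFFFFFFF..)
[8] unlink(b) — a=0 (map F............)
[9] append(a, 1) — a=0,1 (map FF...........)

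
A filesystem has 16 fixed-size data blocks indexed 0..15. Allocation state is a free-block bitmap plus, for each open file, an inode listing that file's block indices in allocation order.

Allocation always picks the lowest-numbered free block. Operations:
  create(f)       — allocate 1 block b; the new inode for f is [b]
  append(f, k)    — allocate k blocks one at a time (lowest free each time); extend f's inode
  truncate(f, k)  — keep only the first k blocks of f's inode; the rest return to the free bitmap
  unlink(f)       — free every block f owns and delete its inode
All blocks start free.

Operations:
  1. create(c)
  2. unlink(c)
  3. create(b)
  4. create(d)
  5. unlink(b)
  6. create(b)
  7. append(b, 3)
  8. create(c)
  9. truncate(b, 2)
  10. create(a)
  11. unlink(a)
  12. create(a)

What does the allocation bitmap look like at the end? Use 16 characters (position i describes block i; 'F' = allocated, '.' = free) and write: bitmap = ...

[1] create(c) — c=0 (map F...............)
[2] unlink(c) —  (map ................)
[3] create(b) — b=0 (map F...............)
[4] create(d) — b=0 d=1 (map FF..............)
[5] unlink(b) — d=1 (map .F..............)
[6] create(b) — b=0 d=1 (map FF..............)
[7] append(b, 3) — b=0,2,3,4 d=1 (map FFFFF...........)
[8] create(c) — b=0,2,3,4 c=5 d=1 (map FFFFFF..........)
[9] truncate(b, 2) — b=0,2 c=5 d=1 (map FFF..F..........)
[10] create(a) — a=3 b=0,2 c=5 d=1 (map FFFF.F..........)
[11] unlink(a) — b=0,2 c=5 d=1 (map FFF..F..........)
[12] create(a) — a=3 b=0,2 c=5 d=1 (map FFFF.F..........)

bitmap = FFFF.F..........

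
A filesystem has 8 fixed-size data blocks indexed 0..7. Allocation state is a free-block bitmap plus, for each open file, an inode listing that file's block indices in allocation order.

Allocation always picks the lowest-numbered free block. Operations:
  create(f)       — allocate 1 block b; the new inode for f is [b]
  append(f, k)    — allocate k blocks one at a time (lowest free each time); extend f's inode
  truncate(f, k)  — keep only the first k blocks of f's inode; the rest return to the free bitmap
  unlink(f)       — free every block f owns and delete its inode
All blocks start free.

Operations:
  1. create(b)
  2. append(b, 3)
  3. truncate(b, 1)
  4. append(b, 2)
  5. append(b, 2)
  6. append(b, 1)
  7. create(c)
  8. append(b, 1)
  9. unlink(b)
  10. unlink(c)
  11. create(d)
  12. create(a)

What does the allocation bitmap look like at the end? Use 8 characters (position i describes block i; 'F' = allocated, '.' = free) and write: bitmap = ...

[1] create(b) — b=0 (map F.......)
[2] append(b, 3) — b=0,1,2,3 (map FFFF....)
[3] truncate(b, 1) — b=0 (map F.......)
[4] append(b, 2) — b=0,1,2 (map FFF.....)
[5] append(b, 2) — b=0,1,2,3,4 (map FFFFF...)
[6] append(b, 1) — b=0,1,2,3,4,5 (map FFFFFF..)
[7] create(c) — b=0,1,2,3,4,5 c=6 (map FFFFFFF.)
[8] append(b, 1) — b=0,1,2,3,4,5,7 c=6 (map FFFFFFFF)
[9] unlink(b) — c=6 (map ......F.)
[10] unlink(c) —  (map ........)
[11] create(d) — d=0 (map F.......)
[12] create(a) — a=1 d=0 (map FF......)

bitmap = FF......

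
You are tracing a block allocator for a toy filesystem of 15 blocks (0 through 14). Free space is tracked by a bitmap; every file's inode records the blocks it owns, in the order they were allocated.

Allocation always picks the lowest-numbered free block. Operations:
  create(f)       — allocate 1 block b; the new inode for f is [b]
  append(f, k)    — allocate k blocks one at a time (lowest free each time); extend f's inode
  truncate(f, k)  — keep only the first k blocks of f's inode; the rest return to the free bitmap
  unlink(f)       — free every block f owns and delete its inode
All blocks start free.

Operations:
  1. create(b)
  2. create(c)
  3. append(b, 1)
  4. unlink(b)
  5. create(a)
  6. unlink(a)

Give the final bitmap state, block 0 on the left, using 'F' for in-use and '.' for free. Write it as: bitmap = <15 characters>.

create(b): bitmap=F.............. | b=[0]
create(c): bitmap=FF............. | b=[0] c=[1]
append(b, 1): bitmap=FFF............ | b=[0, 2] c=[1]
unlink(b): bitmap=.F............. | c=[1]
create(a): bitmap=FF............. | a=[0] c=[1]
unlink(a): bitmap=.F............. | c=[1]

bitmap = .F.............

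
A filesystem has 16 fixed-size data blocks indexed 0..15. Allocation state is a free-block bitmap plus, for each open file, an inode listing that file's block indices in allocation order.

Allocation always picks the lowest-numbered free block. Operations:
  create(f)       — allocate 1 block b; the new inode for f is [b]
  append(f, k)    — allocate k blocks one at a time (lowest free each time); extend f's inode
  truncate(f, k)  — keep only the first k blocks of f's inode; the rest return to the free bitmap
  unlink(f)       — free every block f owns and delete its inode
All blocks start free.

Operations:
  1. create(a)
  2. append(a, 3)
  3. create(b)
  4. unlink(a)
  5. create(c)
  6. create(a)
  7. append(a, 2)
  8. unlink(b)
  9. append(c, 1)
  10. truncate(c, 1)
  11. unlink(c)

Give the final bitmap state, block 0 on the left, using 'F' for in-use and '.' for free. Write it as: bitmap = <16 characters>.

  1. create(a)  ⇒  F...............  {a→[0]}
  2. append(a, 3)  ⇒  FFFF............  {a→[0, 1, 2, 3]}
  3. create(b)  ⇒  FFFFF...........  {a→[0, 1, 2, 3]; b→[4]}
  4. unlink(a)  ⇒  ....F...........  {b→[4]}
  5. create(c)  ⇒  F...F...........  {b→[4]; c→[0]}
  6. create(a)  ⇒  FF..F...........  {a→[1]; b→[4]; c→[0]}
  7. append(a, 2)  ⇒  FFFFF...........  {a→[1, 2, 3]; b→[4]; c→[0]}
  8. unlink(b)  ⇒  FFFF............  {a→[1, 2, 3]; c→[0]}
  9. append(c, 1)  ⇒  FFFFF...........  {a→[1, 2, 3]; c→[0, 4]}
  10. truncate(c, 1)  ⇒  FFFF............  {a→[1, 2, 3]; c→[0]}
  11. unlink(c)  ⇒  .FFF............  {a→[1, 2, 3]}

bitmap = .FFF............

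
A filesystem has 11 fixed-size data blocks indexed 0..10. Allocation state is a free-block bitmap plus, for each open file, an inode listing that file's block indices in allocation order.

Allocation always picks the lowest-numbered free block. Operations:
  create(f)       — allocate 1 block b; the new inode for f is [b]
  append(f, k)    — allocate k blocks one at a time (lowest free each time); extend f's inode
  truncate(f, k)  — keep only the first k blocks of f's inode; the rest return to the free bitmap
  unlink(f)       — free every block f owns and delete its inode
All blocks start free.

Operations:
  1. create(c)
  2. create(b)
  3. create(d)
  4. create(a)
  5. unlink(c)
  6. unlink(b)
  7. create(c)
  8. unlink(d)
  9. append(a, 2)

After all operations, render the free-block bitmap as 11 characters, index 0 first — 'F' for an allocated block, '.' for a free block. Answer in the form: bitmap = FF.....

create(c): bitmap=F.......... | c=[0]
create(b): bitmap=FF......... | b=[1] c=[0]
create(d): bitmap=FFF........ | b=[1] c=[0] d=[2]
create(a): bitmap=FFFF....... | a=[3] b=[1] c=[0] d=[2]
unlink(c): bitmap=.FFF....... | a=[3] b=[1] d=[2]
unlink(b): bitmap=..FF....... | a=[3] d=[2]
create(c): bitmap=F.FF....... | a=[3] c=[0] d=[2]
unlink(d): bitmap=F..F....... | a=[3] c=[0]
append(a, 2): bitmap=FFFF....... | a=[3, 1, 2] c=[0]

bitmap = FFFF.......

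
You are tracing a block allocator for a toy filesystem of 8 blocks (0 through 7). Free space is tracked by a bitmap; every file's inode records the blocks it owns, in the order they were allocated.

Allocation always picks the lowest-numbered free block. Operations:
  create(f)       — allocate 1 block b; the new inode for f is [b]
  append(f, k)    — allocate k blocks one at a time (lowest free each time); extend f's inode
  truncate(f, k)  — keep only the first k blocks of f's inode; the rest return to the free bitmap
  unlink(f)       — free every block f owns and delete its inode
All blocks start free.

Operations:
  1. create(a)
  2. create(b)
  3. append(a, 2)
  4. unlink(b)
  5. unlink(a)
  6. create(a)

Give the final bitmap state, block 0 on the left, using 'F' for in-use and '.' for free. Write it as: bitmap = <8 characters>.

bitmap = F.......

create(a): bitmap=F....... | a=[0]
create(b): bitmap=FF...... | a=[0] b=[1]
append(a, 2): bitmap=FFFF.... | a=[0, 2, 3] b=[1]
unlink(b): bitmap=F.FF.... | a=[0, 2, 3]
unlink(a): bitmap=........ | 
create(a): bitmap=F....... | a=[0]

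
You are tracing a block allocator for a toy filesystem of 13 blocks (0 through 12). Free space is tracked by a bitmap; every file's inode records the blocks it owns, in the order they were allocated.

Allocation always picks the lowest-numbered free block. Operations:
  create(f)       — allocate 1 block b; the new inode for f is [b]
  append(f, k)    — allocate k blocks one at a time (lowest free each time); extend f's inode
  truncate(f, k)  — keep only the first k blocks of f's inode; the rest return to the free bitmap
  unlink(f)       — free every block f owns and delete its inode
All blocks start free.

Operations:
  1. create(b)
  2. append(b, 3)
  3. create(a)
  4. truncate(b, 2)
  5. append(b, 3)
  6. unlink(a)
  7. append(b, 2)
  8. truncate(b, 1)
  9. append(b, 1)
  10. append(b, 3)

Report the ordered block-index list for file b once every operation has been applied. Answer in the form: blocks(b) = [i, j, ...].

  1. create(b)  ⇒  F............  {b→[0]}
  2. append(b, 3)  ⇒  FFFF.........  {b→[0, 1, 2, 3]}
  3. create(a)  ⇒  FFFFF........  {a→[4]; b→[0, 1, 2, 3]}
  4. truncate(b, 2)  ⇒  FF..F........  {a→[4]; b→[0, 1]}
  5. append(b, 3)  ⇒  FFFFFF.......  {a→[4]; b→[0, 1, 2, 3, 5]}
  6. unlink(a)  ⇒  FFFF.F.......  {b→[0, 1, 2, 3, 5]}
  7. append(b, 2)  ⇒  FFFFFFF......  {b→[0, 1, 2, 3, 5, 4, 6]}
  8. truncate(b, 1)  ⇒  F............  {b→[0]}
  9. append(b, 1)  ⇒  FF...........  {b→[0, 1]}
  10. append(b, 3)  ⇒  FFFFF........  {b→[0, 1, 2, 3, 4]}

blocks(b) = [0, 1, 2, 3, 4]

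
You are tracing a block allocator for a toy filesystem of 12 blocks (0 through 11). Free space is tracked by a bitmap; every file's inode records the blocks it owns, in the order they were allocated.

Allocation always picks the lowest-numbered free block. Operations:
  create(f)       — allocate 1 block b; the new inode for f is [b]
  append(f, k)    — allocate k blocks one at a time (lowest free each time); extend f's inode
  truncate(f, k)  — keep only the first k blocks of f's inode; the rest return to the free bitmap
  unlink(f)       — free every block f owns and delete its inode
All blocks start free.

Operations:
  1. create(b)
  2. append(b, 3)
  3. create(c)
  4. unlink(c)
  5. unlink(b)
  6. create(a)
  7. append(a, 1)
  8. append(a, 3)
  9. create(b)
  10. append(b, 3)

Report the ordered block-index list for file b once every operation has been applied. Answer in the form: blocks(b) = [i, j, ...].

after create(b) → b:[0]  free=[F...........]
after append(b, 3) → b:[0, 1, 2, 3]  free=[FFFF........]
after create(c) → b:[0, 1, 2, 3], c:[4]  free=[FFFFF.......]
after unlink(c) → b:[0, 1, 2, 3]  free=[FFFF........]
after unlink(b) →   free=[............]
after create(a) → a:[0]  free=[F...........]
after append(a, 1) → a:[0, 1]  free=[FF..........]
after append(a, 3) → a:[0, 1, 2, 3, 4]  free=[FFFFF.......]
after create(b) → a:[0, 1, 2, 3, 4], b:[5]  free=[FFFFFF......]
after append(b, 3) → a:[0, 1, 2, 3, 4], b:[5, 6, 7, 8]  free=[FFFFFFFFF...]

blocks(b) = [5, 6, 7, 8]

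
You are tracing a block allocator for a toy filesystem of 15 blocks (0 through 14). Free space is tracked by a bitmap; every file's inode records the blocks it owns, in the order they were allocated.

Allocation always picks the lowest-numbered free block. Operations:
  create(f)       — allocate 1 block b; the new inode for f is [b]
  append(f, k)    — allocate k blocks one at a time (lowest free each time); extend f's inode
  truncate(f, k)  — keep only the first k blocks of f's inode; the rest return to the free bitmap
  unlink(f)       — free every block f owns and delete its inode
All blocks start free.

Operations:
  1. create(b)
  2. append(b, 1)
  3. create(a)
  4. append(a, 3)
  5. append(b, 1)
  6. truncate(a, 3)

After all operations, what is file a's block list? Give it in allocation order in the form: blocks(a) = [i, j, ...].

after create(b) → b:[0]  free=[F..............]
after append(b, 1) → b:[0, 1]  free=[FF.............]
after create(a) → a:[2], b:[0, 1]  free=[FFF............]
after append(a, 3) → a:[2, 3, 4, 5], b:[0, 1]  free=[FFFFFF.........]
after append(b, 1) → a:[2, 3, 4, 5], b:[0, 1, 6]  free=[FFFFFFF........]
after truncate(a, 3) → a:[2, 3, 4], b:[0, 1, 6]  free=[FFFFF.F........]

blocks(a) = [2, 3, 4]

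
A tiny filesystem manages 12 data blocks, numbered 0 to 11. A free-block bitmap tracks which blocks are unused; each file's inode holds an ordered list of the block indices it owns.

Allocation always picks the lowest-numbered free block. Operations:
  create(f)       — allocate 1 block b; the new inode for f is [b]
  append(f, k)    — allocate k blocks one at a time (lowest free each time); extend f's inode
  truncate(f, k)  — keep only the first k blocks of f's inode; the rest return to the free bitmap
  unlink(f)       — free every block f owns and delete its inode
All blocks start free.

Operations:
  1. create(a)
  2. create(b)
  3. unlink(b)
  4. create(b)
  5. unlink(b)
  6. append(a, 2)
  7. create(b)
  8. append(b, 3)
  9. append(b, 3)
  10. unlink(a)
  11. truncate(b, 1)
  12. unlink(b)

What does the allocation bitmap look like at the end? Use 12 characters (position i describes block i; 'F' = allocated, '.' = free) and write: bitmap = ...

bitmap = ............

  1. create(a)  ⇒  F...........  {a→[0]}
  2. create(b)  ⇒  FF..........  {a→[0]; b→[1]}
  3. unlink(b)  ⇒  F...........  {a→[0]}
  4. create(b)  ⇒  FF..........  {a→[0]; b→[1]}
  5. unlink(b)  ⇒  F...........  {a→[0]}
  6. append(a, 2)  ⇒  FFF.........  {a→[0, 1, 2]}
  7. create(b)  ⇒  FFFF........  {a→[0, 1, 2]; b→[3]}
  8. append(b, 3)  ⇒  FFFFFFF.....  {a→[0, 1, 2]; b→[3, 4, 5, 6]}
  9. append(b, 3)  ⇒  FFFFFFFFFF..  {a→[0, 1, 2]; b→[3, 4, 5, 6, 7, 8, 9]}
  10. unlink(a)  ⇒  ...FFFFFFF..  {b→[3, 4, 5, 6, 7, 8, 9]}
  11. truncate(b, 1)  ⇒  ...F........  {b→[3]}
  12. unlink(b)  ⇒  ............  {}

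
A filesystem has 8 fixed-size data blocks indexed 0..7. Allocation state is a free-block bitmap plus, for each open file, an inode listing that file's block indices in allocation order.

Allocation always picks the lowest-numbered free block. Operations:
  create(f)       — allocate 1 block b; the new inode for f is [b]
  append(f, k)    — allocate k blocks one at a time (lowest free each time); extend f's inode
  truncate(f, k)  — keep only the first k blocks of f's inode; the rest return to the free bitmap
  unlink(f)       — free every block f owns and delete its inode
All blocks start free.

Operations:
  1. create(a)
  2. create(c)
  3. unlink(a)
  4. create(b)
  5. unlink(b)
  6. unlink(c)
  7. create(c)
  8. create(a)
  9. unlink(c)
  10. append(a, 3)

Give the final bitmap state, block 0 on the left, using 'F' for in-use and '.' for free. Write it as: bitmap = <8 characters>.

create(a): bitmap=F....... | a=[0]
create(c): bitmap=FF...... | a=[0] c=[1]
unlink(a): bitmap=.F...... | c=[1]
create(b): bitmap=FF...... | b=[0] c=[1]
unlink(b): bitmap=.F...... | c=[1]
unlink(c): bitmap=........ | 
create(c): bitmap=F....... | c=[0]
create(a): bitmap=FF...... | a=[1] c=[0]
unlink(c): bitmap=.F...... | a=[1]
append(a, 3): bitmap=FFFF.... | a=[1, 0, 2, 3]

bitmap = FFFF....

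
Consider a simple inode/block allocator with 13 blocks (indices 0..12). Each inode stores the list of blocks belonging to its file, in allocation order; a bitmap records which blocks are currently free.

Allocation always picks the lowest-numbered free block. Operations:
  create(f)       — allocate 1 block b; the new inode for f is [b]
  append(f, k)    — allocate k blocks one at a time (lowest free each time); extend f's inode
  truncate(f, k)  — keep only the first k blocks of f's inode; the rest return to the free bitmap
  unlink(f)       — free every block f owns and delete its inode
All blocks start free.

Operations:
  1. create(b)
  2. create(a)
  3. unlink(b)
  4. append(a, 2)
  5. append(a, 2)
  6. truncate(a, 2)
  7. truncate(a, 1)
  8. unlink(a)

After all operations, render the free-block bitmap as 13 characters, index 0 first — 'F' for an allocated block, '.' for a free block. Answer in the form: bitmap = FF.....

  1. create(b)  ⇒  F............  {b→[0]}
  2. create(a)  ⇒  FF...........  {a→[1]; b→[0]}
  3. unlink(b)  ⇒  .F...........  {a→[1]}
  4. append(a, 2)  ⇒  FFF..........  {a→[1, 0, 2]}
  5. append(a, 2)  ⇒  FFFFF........  {a→[1, 0, 2, 3, 4]}
  6. truncate(a, 2)  ⇒  FF...........  {a→[1, 0]}
  7. truncate(a, 1)  ⇒  .F...........  {a→[1]}
  8. unlink(a)  ⇒  .............  {}

bitmap = .............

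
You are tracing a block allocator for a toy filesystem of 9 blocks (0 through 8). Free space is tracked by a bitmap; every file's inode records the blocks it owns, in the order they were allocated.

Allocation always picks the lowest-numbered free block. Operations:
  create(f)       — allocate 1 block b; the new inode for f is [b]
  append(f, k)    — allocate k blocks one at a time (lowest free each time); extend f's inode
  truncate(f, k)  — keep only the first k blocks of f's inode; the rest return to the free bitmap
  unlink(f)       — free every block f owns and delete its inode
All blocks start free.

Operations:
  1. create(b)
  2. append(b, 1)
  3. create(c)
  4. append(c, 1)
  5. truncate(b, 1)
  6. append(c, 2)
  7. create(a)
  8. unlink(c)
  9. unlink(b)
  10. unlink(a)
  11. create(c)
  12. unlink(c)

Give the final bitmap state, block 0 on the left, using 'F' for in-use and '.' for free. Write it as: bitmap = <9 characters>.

[1] create(b) — b=0 (map F........)
[2] append(b, 1) — b=0,1 (map FF.......)
[3] create(c) — b=0,1 c=2 (map FFF......)
[4] append(c, 1) — b=0,1 c=2,3 (map FFFF.....)
[5] truncate(b, 1) — b=0 c=2,3 (map F.FF.....)
[6] append(c, 2) — b=0 c=2,3,1,4 (map FFFFF....)
[7] create(a) — a=5 b=0 c=2,3,1,4 (map FFFFFF...)
[8] unlink(c) — a=5 b=0 (map F....F...)
[9] unlink(b) — a=5 (map .....F...)
[10] unlink(a) —  (map .........)
[11] create(c) — c=0 (map F........)
[12] unlink(c) —  (map .........)

bitmap = .........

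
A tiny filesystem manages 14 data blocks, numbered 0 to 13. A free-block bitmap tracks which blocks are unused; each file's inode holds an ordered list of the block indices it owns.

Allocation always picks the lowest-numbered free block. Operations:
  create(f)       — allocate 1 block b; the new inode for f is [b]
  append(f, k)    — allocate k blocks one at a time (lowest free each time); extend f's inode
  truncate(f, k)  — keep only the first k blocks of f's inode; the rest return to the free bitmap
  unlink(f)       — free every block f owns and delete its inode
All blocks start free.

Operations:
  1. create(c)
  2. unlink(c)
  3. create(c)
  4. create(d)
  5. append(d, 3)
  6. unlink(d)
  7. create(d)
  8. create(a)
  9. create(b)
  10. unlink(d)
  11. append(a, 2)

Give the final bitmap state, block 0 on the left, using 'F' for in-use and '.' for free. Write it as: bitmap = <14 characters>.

  1. create(c)  ⇒  F.............  {c→[0]}
  2. unlink(c)  ⇒  ..............  {}
  3. create(c)  ⇒  F.............  {c→[0]}
  4. create(d)  ⇒  FF............  {c→[0]; d→[1]}
  5. append(d, 3)  ⇒  FFFFF.........  {c→[0]; d→[1, 2, 3, 4]}
  6. unlink(d)  ⇒  F.............  {c→[0]}
  7. create(d)  ⇒  FF............  {c→[0]; d→[1]}
  8. create(a)  ⇒  FFF...........  {a→[2]; c→[0]; d→[1]}
  9. create(b)  ⇒  FFFF..........  {a→[2]; b→[3]; c→[0]; d→[1]}
  10. unlink(d)  ⇒  F.FF..........  {a→[2]; b→[3]; c→[0]}
  11. append(a, 2)  ⇒  FFFFF.........  {a→[2, 1, 4]; b→[3]; c→[0]}

bitmap = FFFFF.........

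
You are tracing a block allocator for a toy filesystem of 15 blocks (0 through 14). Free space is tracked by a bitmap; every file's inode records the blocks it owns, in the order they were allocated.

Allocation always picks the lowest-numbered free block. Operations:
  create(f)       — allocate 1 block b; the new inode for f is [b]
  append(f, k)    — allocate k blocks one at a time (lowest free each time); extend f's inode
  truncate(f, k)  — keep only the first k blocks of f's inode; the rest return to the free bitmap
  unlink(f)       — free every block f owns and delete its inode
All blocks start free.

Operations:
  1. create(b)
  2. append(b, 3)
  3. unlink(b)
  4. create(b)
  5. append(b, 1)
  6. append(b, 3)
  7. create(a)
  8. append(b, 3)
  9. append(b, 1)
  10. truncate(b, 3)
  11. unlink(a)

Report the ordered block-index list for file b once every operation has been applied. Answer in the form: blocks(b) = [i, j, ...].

blocks(b) = [0, 1, 2]

create(b): bitmap=F.............. | b=[0]
append(b, 3): bitmap=FFFF........... | b=[0, 1, 2, 3]
unlink(b): bitmap=............... | 
create(b): bitmap=F.............. | b=[0]
append(b, 1): bitmap=FF............. | b=[0, 1]
append(b, 3): bitmap=FFFFF.......... | b=[0, 1, 2, 3, 4]
create(a): bitmap=FFFFFF......... | a=[5] b=[0, 1, 2, 3, 4]
append(b, 3): bitmap=FFFFFFFFF...... | a=[5] b=[0, 1, 2, 3, 4, 6, 7, 8]
append(b, 1): bitmap=FFFFFFFFFF..... | a=[5] b=[0, 1, 2, 3, 4, 6, 7, 8, 9]
truncate(b, 3): bitmap=FFF..F......... | a=[5] b=[0, 1, 2]
unlink(a): bitmap=FFF............ | b=[0, 1, 2]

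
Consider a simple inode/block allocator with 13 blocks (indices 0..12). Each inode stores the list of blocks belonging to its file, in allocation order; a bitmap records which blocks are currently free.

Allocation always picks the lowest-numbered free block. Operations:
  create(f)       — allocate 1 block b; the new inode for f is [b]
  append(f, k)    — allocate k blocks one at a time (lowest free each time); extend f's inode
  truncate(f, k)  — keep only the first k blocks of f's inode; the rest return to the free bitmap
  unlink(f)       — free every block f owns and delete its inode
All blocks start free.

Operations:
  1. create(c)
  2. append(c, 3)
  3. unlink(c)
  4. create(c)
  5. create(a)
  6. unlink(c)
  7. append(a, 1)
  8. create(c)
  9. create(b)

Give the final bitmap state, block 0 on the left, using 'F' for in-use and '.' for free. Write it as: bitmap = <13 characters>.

bitmap = FFFF.........

[1] create(c) — c=0 (map F............)
[2] append(c, 3) — c=0,1,2,3 (map FFFF.........)
[3] unlink(c) —  (map .............)
[4] create(c) — c=0 (map F............)
[5] create(a) — a=1 c=0 (map FF...........)
[6] unlink(c) — a=1 (map .F...........)
[7] append(a, 1) — a=1,0 (map FF...........)
[8] create(c) — a=1,0 c=2 (map FFF..........)
[9] create(b) — a=1,0 b=3 c=2 (map FFFF.........)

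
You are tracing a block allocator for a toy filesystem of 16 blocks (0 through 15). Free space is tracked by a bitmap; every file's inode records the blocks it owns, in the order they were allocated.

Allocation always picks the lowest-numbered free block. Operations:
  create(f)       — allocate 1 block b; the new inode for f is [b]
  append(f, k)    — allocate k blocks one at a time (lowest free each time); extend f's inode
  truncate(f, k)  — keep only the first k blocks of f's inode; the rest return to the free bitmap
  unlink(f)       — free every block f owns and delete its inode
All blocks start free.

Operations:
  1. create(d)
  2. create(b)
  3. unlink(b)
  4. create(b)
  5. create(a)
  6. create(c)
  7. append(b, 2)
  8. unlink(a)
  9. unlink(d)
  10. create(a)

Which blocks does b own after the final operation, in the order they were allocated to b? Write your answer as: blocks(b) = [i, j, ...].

create(d): bitmap=F............... | d=[0]
create(b): bitmap=FF.............. | b=[1] d=[0]
unlink(b): bitmap=F............... | d=[0]
create(b): bitmap=FF.............. | b=[1] d=[0]
create(a): bitmap=FFF............. | a=[2] b=[1] d=[0]
create(c): bitmap=FFFF............ | a=[2] b=[1] c=[3] d=[0]
append(b, 2): bitmap=FFFFFF.......... | a=[2] b=[1, 4, 5] c=[3] d=[0]
unlink(a): bitmap=FF.FFF.......... | b=[1, 4, 5] c=[3] d=[0]
unlink(d): bitmap=.F.FFF.......... | b=[1, 4, 5] c=[3]
create(a): bitmap=FF.FFF.......... | a=[0] b=[1, 4, 5] c=[3]

blocks(b) = [1, 4, 5]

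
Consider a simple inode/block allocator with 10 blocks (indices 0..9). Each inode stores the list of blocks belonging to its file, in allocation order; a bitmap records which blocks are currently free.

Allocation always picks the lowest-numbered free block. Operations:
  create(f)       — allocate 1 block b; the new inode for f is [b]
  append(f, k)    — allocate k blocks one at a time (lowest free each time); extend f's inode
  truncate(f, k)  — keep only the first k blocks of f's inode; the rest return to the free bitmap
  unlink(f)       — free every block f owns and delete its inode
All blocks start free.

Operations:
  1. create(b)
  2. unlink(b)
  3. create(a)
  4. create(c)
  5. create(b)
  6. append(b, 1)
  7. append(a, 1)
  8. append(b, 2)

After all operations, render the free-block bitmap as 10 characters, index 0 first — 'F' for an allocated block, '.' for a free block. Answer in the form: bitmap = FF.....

bitmap = FFFFFFF...

[1] create(b) — b=0 (map F.........)
[2] unlink(b) —  (map ..........)
[3] create(a) — a=0 (map F.........)
[4] create(c) — a=0 c=1 (map FF........)
[5] create(b) — a=0 b=2 c=1 (map FFF.......)
[6] append(b, 1) — a=0 b=2,3 c=1 (map FFFF......)
[7] append(a, 1) — a=0,4 b=2,3 c=1 (map FFFFF.....)
[8] append(b, 2) — a=0,4 b=2,3,5,6 c=1 (map FFFFFFF...)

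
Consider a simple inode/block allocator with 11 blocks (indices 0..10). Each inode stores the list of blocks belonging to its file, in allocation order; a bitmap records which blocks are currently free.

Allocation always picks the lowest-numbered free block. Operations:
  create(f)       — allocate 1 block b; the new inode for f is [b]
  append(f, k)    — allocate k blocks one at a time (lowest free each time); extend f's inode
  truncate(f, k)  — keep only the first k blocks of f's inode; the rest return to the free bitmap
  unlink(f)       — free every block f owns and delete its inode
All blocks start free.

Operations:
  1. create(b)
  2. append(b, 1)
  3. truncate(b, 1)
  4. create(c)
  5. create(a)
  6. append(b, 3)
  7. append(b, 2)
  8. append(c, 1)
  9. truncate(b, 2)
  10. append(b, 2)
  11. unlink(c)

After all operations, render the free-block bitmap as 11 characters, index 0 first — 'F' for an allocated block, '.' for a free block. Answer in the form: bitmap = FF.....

bitmap = F.FFFF.....

create(b): bitmap=F.......... | b=[0]
append(b, 1): bitmap=FF......... | b=[0, 1]
truncate(b, 1): bitmap=F.......... | b=[0]
create(c): bitmap=FF......... | b=[0] c=[1]
create(a): bitmap=FFF........ | a=[2] b=[0] c=[1]
append(b, 3): bitmap=FFFFFF..... | a=[2] b=[0, 3, 4, 5] c=[1]
append(b, 2): bitmap=FFFFFFFF... | a=[2] b=[0, 3, 4, 5, 6, 7] c=[1]
append(c, 1): bitmap=FFFFFFFFF.. | a=[2] b=[0, 3, 4, 5, 6, 7] c=[1, 8]
truncate(b, 2): bitmap=FFFF....F.. | a=[2] b=[0, 3] c=[1, 8]
append(b, 2): bitmap=FFFFFF..F.. | a=[2] b=[0, 3, 4, 5] c=[1, 8]
unlink(c): bitmap=F.FFFF..... | a=[2] b=[0, 3, 4, 5]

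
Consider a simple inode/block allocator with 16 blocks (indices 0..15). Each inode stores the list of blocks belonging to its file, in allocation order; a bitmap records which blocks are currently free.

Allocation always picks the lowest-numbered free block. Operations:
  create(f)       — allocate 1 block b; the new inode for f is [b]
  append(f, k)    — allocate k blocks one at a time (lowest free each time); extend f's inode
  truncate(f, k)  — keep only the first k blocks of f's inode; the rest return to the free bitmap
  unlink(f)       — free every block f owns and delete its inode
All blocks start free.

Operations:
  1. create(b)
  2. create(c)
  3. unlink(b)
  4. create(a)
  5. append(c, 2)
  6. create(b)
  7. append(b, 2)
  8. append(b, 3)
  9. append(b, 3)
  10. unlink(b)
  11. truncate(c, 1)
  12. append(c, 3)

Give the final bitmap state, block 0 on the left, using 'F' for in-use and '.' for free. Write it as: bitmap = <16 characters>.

  1. create(b)  ⇒  F...............  {b→[0]}
  2. create(c)  ⇒  FF..............  {b→[0]; c→[1]}
  3. unlink(b)  ⇒  .F..............  {c→[1]}
  4. create(a)  ⇒  FF..............  {a→[0]; c→[1]}
  5. append(c, 2)  ⇒  FFFF............  {a→[0]; c→[1, 2, 3]}
  6. create(b)  ⇒  FFFFF...........  {a→[0]; b→[4]; c→[1, 2, 3]}
  7. append(b, 2)  ⇒  FFFFFFF.........  {a→[0]; b→[4, 5, 6]; c→[1, 2, 3]}
  8. append(b, 3)  ⇒  FFFFFFFFFF......  {a→[0]; b→[4, 5, 6, 7, 8, 9]; c→[1, 2, 3]}
  9. append(b, 3)  ⇒  FFFFFFFFFFFFF...  {a→[0]; b→[4, 5, 6, 7, 8, 9, 10, 11, 12]; c→[1, 2, 3]}
  10. unlink(b)  ⇒  FFFF............  {a→[0]; c→[1, 2, 3]}
  11. truncate(c, 1)  ⇒  FF..............  {a→[0]; c→[1]}
  12. append(c, 3)  ⇒  FFFFF...........  {a→[0]; c→[1, 2, 3, 4]}

bitmap = FFFFF...........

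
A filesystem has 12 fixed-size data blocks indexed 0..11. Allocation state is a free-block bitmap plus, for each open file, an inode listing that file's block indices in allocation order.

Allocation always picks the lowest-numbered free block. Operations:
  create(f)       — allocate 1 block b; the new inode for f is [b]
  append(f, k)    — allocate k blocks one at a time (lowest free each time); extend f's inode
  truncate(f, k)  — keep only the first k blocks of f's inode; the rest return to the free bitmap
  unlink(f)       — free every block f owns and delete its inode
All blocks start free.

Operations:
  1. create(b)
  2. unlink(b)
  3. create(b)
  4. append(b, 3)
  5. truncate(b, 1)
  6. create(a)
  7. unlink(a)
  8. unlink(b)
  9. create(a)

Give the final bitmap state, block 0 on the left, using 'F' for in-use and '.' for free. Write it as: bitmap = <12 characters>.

after create(b) → b:[0]  free=[F...........]
after unlink(b) →   free=[............]
after create(b) → b:[0]  free=[F...........]
after append(b, 3) → b:[0, 1, 2, 3]  free=[FFFF........]
after truncate(b, 1) → b:[0]  free=[F...........]
after create(a) → a:[1], b:[0]  free=[FF..........]
after unlink(a) → b:[0]  free=[F...........]
after unlink(b) →   free=[............]
after create(a) → a:[0]  free=[F...........]

bitmap = F...........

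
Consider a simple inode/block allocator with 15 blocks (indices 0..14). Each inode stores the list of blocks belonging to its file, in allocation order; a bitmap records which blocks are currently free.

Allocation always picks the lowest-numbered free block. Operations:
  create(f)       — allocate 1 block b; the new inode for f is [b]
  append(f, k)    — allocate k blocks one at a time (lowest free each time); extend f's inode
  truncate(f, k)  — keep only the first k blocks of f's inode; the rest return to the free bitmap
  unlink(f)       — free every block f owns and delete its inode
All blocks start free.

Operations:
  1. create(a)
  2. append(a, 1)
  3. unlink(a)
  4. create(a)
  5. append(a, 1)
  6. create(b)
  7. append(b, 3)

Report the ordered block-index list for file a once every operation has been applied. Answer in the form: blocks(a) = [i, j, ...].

create(a): bitmap=F.............. | a=[0]
append(a, 1): bitmap=FF............. | a=[0, 1]
unlink(a): bitmap=............... | 
create(a): bitmap=F.............. | a=[0]
append(a, 1): bitmap=FF............. | a=[0, 1]
create(b): bitmap=FFF............ | a=[0, 1] b=[2]
append(b, 3): bitmap=FFFFFF......... | a=[0, 1] b=[2, 3, 4, 5]

blocks(a) = [0, 1]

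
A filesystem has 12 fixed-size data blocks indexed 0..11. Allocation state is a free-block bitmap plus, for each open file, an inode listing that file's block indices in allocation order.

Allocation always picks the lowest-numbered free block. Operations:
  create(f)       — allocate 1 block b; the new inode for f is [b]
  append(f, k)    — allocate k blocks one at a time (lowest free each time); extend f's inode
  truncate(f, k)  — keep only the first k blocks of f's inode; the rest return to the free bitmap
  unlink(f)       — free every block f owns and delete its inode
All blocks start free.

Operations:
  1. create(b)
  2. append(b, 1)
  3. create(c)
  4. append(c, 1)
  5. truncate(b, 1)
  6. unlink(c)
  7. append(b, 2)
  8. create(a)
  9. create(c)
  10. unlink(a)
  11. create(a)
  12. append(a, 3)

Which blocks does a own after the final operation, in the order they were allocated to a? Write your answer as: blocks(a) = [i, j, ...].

blocks(a) = [3, 5, 6, 7]

after create(b) → b:[0]  free=[F...........]
after append(b, 1) → b:[0, 1]  free=[FF..........]
after create(c) → b:[0, 1], c:[2]  free=[FFF.........]
after append(c, 1) → b:[0, 1], c:[2, 3]  free=[FFFF........]
after truncate(b, 1) → b:[0], c:[2, 3]  free=[F.FF........]
after unlink(c) → b:[0]  free=[F...........]
after append(b, 2) → b:[0, 1, 2]  free=[FFF.........]
after create(a) → a:[3], b:[0, 1, 2]  free=[FFFF........]
after create(c) → a:[3], b:[0, 1, 2], c:[4]  free=[FFFFF.......]
after unlink(a) → b:[0, 1, 2], c:[4]  free=[FFF.F.......]
after create(a) → a:[3], b:[0, 1, 2], c:[4]  free=[FFFFF.......]
after append(a, 3) → a:[3, 5, 6, 7], b:[0, 1, 2], c:[4]  free=[FFFFFFFF....]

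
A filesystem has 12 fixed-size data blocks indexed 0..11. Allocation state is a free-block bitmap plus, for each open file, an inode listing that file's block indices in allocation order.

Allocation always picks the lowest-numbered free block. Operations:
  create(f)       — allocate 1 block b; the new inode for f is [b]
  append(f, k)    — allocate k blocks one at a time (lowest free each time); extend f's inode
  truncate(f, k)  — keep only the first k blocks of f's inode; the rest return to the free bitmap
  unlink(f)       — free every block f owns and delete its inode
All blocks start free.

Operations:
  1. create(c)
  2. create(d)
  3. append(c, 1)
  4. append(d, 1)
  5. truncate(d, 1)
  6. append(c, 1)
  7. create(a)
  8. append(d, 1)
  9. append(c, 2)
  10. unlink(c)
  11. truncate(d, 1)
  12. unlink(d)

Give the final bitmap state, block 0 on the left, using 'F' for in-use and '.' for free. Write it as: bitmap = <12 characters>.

[1] create(c) — c=0 (map F...........)
[2] create(d) — c=0 d=1 (map FF..........)
[3] append(c, 1) — c=0,2 d=1 (map FFF.........)
[4] append(d, 1) — c=0,2 d=1,3 (map FFFF........)
[5] truncate(d, 1) — c=0,2 d=1 (map FFF.........)
[6] append(c, 1) — c=0,2,3 d=1 (map FFFF........)
[7] create(a) — a=4 c=0,2,3 d=1 (map FFFFF.......)
[8] append(d, 1) — a=4 c=0,2,3 d=1,5 (map FFFFFF......)
[9] append(c, 2) — a=4 c=0,2,3,6,7 d=1,5 (map FFFFFFFF....)
[10] unlink(c) — a=4 d=1,5 (map .F..FF......)
[11] truncate(d, 1) — a=4 d=1 (map .F..F.......)
[12] unlink(d) — a=4 (map ....F.......)

bitmap = ....F.......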